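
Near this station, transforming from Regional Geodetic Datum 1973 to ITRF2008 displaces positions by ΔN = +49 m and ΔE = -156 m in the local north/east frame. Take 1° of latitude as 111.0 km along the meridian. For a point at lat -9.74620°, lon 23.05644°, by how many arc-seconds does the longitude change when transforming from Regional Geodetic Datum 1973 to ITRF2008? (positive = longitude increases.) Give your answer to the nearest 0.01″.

Δλ = -5.13″

At latitude -9.74620°, cos φ = 0.985567.
1° of longitude at this latitude = 111.0 × cos φ = 109.40 km, so Δλ = -156.0 / 109398.0 = -0.0014260° = -5.134″.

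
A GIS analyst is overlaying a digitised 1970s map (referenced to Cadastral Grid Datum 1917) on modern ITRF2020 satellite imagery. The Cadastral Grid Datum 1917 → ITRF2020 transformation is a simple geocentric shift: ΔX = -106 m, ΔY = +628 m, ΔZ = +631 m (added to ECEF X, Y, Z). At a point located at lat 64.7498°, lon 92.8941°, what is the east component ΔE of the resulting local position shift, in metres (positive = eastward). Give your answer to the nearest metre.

At φ = 64.7498°, λ = 92.8941°: sin φ = 0.904454, cos φ = 0.426572, sin λ = 0.998725, cos λ = -0.050490.
ΔE = −sin λ·ΔX + cos λ·ΔY = −(0.998725)·(-106) + (-0.050490)·(628) = 74.16 m.

ΔE = 74 m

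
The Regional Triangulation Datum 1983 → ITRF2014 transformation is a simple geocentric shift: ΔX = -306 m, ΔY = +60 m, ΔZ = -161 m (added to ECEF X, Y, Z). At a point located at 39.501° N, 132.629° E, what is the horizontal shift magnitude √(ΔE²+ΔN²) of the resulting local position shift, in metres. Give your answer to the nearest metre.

339 m

The local east axis at (φ, λ) is (−sin λ, cos λ, 0), so ΔE = −sin(132.629°)·(-306) + cos(132.629°)·60 = 184.51 m.
The local north axis is (−sin φ cos λ, −sin φ sin λ, cos φ), giving ΔN = -131.822 − 28.080 − 124.230 = -284.13 m.
Horizontal magnitude = √(ΔE² + ΔN²) = √(184.51² + (-284.13)²) = 338.78 m.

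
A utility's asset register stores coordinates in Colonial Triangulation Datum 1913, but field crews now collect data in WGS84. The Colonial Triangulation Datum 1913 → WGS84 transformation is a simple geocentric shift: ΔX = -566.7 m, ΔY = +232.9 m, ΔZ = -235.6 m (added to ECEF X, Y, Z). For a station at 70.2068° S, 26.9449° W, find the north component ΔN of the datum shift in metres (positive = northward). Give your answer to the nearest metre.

ΔN = -654 m

The local north axis is (−sin φ cos λ, −sin φ sin λ, cos φ), giving ΔN = -475.335 − 99.300 − 79.780 = -654.42 m.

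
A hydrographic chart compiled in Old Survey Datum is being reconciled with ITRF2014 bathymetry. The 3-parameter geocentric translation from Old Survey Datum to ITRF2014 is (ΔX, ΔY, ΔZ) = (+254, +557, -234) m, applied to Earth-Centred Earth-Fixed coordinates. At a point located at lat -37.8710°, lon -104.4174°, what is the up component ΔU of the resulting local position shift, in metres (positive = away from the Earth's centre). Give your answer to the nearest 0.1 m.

The local up (radial) axis is (cos φ cos λ, cos φ sin λ, sin φ), giving ΔU = -49.923 − 425.846 + 143.649 = -332.12 m.

ΔU = -332.1 m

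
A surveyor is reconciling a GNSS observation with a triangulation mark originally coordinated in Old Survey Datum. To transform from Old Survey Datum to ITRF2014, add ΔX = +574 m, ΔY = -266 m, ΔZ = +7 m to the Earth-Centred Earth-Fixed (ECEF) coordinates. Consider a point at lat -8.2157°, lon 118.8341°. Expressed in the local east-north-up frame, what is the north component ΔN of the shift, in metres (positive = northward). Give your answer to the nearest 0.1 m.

ΔN = -65.9 m

The local north axis is (−sin φ cos λ, −sin φ sin λ, cos φ), giving ΔN = -39.558 − 33.299 + 6.928 = -65.93 m.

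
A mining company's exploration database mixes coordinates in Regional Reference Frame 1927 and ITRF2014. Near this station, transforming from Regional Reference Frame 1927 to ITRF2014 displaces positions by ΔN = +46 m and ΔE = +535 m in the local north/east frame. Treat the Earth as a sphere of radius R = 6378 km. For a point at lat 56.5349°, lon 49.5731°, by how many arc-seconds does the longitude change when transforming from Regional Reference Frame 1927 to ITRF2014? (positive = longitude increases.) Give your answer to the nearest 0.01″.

Δλ = 31.38″

At latitude 56.5349°, cos φ = 0.551429.
One radian of longitude at latitude φ spans R cos φ, so Δλ = ΔE / (R cos φ) = 535.0 / (6378000 × 0.551429) = 1.5212e-04 rad = 31.377″.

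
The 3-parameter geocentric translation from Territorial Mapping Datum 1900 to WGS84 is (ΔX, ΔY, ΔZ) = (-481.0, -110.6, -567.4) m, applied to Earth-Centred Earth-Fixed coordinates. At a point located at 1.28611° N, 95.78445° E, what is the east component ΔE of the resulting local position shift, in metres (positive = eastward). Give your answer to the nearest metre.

ΔE = 490 m

The local east axis at (φ, λ) is (−sin λ, cos λ, 0), so ΔE = −sin(95.78445°)·(-481.0) + cos(95.78445°)·(-110.6) = 489.70 m.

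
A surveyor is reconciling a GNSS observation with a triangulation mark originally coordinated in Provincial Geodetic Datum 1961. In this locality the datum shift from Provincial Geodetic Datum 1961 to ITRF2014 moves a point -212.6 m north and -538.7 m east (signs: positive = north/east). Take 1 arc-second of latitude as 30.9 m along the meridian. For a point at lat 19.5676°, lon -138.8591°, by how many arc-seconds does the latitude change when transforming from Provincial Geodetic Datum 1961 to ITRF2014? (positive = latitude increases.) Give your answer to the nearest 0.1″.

Δφ = -6.9″

1″ of latitude = 30.90 m, so Δφ = -212.6 / 30.90 = -6.880″.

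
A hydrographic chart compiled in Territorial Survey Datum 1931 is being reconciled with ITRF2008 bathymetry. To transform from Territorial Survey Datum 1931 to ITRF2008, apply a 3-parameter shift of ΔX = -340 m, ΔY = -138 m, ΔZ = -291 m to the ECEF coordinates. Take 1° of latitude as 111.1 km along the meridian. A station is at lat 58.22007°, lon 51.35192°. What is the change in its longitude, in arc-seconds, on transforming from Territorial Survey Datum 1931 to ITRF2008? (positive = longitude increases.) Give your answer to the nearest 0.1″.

sin φ = 0.850077, cos φ = 0.526658, sin λ = 0.780997, cos λ = 0.624535.
East component: ΔE = −sin λ·ΔX + cos λ·ΔY = −(0.780997)(-340) + (0.624535)(-138) = 179.35 m.
1° of latitude spans 111100 m; at latitude φ, 1° of longitude spans that × cos φ = 58511.7 m, so Δλ = 179.35 / 58511.7 × 3600 = 11.035″.

Δλ = 11.0″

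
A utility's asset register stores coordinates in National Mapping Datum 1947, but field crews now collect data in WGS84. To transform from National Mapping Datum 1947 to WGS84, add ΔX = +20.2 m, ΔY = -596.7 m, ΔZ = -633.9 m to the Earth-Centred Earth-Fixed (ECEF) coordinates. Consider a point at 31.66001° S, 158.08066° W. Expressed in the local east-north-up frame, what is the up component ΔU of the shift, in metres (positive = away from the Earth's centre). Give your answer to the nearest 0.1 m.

At φ = -31.66001°, λ = -158.08066°: sin φ = -0.524878, cos φ = 0.851178, sin λ = -0.373301, cos λ = -0.927710.
ΔU = cos φ cos λ·ΔX + cos φ sin λ·ΔY + sin φ·ΔZ = (0.851178)(-0.927710)(20.2) + (0.851178)(-0.373301)(-596.7) + (-0.524878)(-633.9) = 506.37 m.

ΔU = 506.4 m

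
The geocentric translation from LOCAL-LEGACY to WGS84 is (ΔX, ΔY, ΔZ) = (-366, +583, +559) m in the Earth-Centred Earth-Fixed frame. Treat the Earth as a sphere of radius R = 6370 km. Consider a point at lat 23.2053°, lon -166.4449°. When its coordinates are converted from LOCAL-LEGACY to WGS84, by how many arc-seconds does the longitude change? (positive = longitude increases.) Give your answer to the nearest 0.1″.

sin φ = 0.394027, cos φ = 0.919099, sin λ = -0.234380, cos λ = -0.972145.
East component: ΔE = −sin λ·ΔX + cos λ·ΔY = −(-0.234380)(-366) + (-0.972145)(583) = -652.54 m.
1° of latitude spans πR/180 = 111177 m; at latitude φ, 1° of longitude spans that × cos φ = 102183.1 m, so Δλ = -652.54 / 102183.1 × 3600 = -22.990″.

Δλ = -23.0″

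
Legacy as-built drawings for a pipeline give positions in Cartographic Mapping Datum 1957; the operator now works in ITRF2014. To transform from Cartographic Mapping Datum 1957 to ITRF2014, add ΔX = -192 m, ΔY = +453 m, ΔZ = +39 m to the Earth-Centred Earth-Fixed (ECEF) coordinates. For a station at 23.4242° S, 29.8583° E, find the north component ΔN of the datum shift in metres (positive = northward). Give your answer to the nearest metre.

The local north axis is (−sin φ cos λ, −sin φ sin λ, cos φ), giving ΔN = -66.195 + 89.656 + 35.786 = 59.25 m.

ΔN = 59 m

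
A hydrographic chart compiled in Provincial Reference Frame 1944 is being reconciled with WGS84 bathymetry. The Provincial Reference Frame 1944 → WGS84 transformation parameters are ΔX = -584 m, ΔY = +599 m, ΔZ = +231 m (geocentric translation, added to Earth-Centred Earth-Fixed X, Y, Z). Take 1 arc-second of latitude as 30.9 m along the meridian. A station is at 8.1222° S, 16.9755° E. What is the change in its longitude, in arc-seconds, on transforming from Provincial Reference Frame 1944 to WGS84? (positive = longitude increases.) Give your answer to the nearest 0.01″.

Δλ = 24.30″

sin φ = -0.141285, cos φ = 0.989969, sin λ = 0.291963, cos λ = 0.956430.
East component: ΔE = −sin λ·ΔX + cos λ·ΔY = −(0.291963)(-584) + (0.956430)(599) = 743.41 m.
1° of latitude spans 3600 × 30.90 = 111240 m; at latitude φ, 1° of longitude spans that × cos φ = 110124.2 m, so Δλ = 743.41 / 110124.2 × 3600 = 24.302″.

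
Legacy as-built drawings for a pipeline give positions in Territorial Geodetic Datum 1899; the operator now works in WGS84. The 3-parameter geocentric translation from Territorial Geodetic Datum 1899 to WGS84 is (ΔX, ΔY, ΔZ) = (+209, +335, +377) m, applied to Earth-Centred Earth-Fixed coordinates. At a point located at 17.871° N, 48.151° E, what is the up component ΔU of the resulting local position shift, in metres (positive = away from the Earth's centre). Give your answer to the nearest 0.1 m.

The local up (radial) axis is (cos φ cos λ, cos φ sin λ, sin φ), giving ΔU = 132.711 + 237.503 + 115.692 = 485.91 m.

ΔU = 485.9 m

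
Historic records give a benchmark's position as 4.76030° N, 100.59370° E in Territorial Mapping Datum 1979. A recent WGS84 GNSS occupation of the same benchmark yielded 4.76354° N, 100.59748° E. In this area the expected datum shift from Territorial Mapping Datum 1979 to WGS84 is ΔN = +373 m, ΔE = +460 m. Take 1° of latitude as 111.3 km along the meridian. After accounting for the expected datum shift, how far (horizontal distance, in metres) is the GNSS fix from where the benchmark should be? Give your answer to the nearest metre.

Observed coordinate differences: Δφ = +0.00324°, Δλ = +0.00378°.
Converting to metres (1° lat = 111300 m, cos φ = 0.996551): observed ΔN = 360.6 m, observed ΔE = 419.3 m.
Subtracting the expected shift leaves a residual of 360.6 − (373) = -12.4 m north and 419.3 − (460) = -40.7 m east.
Residual distance = √((-12.4)² + (-40.7)²) = 42.6 m.

43 m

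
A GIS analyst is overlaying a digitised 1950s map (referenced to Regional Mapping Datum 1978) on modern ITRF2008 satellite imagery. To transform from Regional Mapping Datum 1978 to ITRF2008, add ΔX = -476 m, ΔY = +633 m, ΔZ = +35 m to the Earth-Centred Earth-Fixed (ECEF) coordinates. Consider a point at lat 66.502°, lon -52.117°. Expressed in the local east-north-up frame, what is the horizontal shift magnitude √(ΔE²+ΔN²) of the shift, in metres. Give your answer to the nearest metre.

At φ = 66.502°, λ = -52.117°: sin φ = 0.917074, cos φ = 0.398717, sin λ = -0.789266, cos λ = 0.614051.
ΔE = −sin λ·ΔX + cos λ·ΔY = −(-0.789266)·(-476) + (0.614051)·(633) = 13.00 m.
ΔN = −sin φ cos λ·ΔX − sin φ sin λ·ΔY + cos φ·ΔZ = −(0.917074)(0.614051)(-476) − (0.917074)(-0.789266)(633) + (0.398717)(35) = 740.18 m.
Horizontal magnitude = √(ΔE² + ΔN²) = √(13.00² + 740.18²) = 740.29 m.

740 m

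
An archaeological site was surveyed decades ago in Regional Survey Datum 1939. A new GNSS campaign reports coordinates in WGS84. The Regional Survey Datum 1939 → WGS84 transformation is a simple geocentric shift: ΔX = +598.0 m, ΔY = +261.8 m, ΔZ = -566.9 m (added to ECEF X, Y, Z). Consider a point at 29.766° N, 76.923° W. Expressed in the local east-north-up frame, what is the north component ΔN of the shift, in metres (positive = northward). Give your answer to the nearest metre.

ΔN = -433 m

The local north axis is (−sin φ cos λ, −sin φ sin λ, cos φ), giving ΔN = -67.173 + 126.602 − 492.103 = -432.67 m.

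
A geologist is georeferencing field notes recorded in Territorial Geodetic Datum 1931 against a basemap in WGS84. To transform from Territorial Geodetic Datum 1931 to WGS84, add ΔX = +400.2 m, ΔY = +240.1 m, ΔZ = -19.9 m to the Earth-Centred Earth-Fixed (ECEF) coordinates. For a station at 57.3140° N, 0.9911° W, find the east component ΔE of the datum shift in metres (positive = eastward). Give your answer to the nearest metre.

ΔE = 247 m

At φ = 57.3140°, λ = -0.9911°: sin φ = 0.841643, cos φ = 0.540035, sin λ = -0.017297, cos λ = 0.999850.
ΔE = −sin λ·ΔX + cos λ·ΔY = −(-0.017297)·(400.2) + (0.999850)·(240.1) = 246.99 m.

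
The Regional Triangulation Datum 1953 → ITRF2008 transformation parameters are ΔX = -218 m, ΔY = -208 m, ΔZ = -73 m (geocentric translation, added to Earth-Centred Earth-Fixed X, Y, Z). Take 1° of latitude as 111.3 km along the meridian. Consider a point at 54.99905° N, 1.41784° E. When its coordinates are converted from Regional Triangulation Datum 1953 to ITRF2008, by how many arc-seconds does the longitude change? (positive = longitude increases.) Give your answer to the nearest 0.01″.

sin φ = 0.819143, cos φ = 0.573590, sin λ = 0.024743, cos λ = 0.999694.
East component: ΔE = −sin λ·ΔX + cos λ·ΔY = −(0.024743)(-218) + (0.999694)(-208) = -202.54 m.
1° of latitude spans 111300 m; at latitude φ, 1° of longitude spans that × cos φ = 63840.6 m, so Δλ = -202.54 / 63840.6 × 3600 = -11.421″.

Δλ = -11.42″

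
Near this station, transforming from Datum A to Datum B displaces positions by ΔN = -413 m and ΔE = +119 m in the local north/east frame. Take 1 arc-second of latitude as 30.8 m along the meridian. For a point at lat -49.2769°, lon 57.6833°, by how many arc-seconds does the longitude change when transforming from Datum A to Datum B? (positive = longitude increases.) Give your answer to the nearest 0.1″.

At latitude -49.2769°, cos φ = 0.652404.
1″ of longitude at this latitude = 30.80 × cos φ = 20.0940 m, so Δλ = 119.0 / 20.0940 = 5.922″.

Δλ = 5.9″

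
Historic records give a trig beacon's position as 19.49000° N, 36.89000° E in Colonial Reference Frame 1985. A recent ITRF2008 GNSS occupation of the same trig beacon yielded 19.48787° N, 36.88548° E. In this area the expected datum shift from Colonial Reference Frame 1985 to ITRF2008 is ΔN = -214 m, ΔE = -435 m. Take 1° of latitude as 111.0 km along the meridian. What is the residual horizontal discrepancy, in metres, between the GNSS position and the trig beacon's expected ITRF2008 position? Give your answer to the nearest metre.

Observed coordinate differences: Δφ = -0.00213°, Δλ = -0.00452°.
Converting to metres (1° lat = 111000 m, cos φ = 0.942700): observed ΔN = -236.4 m, observed ΔE = -473.0 m.
Subtracting the expected shift leaves a residual of -236.4 − (-214) = -22.4 m north and -473.0 − (-435) = -38.0 m east.
Residual distance = √((-22.4)² + (-38.0)²) = 44.1 m.

44 m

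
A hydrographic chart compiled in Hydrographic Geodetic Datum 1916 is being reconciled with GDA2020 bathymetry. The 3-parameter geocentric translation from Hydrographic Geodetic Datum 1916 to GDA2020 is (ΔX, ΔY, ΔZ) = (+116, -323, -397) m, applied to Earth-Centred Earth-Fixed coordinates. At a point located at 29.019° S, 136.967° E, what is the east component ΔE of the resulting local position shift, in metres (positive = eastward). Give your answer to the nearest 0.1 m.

ΔE = 156.9 m

The local east axis at (φ, λ) is (−sin λ, cos λ, 0), so ΔE = −sin(136.967°)·116 + cos(136.967°)·(-323) = 156.94 m.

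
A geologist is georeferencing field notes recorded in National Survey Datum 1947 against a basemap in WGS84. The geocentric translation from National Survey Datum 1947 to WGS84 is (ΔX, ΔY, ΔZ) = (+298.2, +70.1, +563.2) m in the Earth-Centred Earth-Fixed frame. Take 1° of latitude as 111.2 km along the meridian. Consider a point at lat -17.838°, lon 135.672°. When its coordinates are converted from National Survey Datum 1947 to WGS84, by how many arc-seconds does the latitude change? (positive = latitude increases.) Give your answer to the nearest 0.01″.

sin φ = -0.306327, cos φ = 0.951926, sin λ = 0.698765, cos λ = -0.715351.
North component: ΔN = −sin φ cos λ·ΔX − sin φ sin λ·ΔY + cos φ·ΔZ = −(-0.306327)(-0.715351)(298.2) − (-0.306327)(0.698765)(70.1) + (0.951926)(563.2) = 485.78 m.
1° of latitude spans 111200 m, so Δφ = 485.78 / 111200 × 3600 = 15.727″.

Δφ = 15.73″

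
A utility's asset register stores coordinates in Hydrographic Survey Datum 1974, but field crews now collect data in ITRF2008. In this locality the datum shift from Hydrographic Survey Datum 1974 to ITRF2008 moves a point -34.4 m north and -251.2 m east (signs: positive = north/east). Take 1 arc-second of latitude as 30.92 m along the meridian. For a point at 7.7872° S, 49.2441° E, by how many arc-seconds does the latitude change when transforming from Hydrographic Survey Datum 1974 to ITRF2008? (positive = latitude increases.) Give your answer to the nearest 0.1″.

1″ of latitude = 30.92 m, so Δφ = -34.4 / 30.92 = -1.113″.

Δφ = -1.1″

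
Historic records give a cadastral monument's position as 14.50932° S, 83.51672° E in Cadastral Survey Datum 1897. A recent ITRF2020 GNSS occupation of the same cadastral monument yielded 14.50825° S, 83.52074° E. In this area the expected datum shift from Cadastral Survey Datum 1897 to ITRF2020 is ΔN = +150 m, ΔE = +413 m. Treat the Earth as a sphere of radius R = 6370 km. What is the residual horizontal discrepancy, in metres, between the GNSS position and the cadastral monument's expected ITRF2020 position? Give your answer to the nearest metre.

37 m

Observed coordinate differences: Δφ = +0.00107°, Δλ = +0.00402°.
Converting to metres (1° lat = 111177 m, cos φ = 0.968107): observed ΔN = 119.0 m, observed ΔE = 432.7 m.
Subtracting the expected shift leaves a residual of 119.0 − (150) = -31.0 m north and 432.7 − (413) = 19.7 m east.
Residual distance = √((-31.0)² + 19.7²) = 36.8 m.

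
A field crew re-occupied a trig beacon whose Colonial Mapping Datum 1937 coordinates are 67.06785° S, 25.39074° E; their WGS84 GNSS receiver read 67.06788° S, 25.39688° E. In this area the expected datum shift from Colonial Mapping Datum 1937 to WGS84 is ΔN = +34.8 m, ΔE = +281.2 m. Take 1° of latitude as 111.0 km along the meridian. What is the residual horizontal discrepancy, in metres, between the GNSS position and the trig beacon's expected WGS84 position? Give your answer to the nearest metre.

Observed coordinate differences: Δφ = -0.00003°, Δλ = +0.00614°.
Converting to metres (1° lat = 111000 m, cos φ = 0.389641): observed ΔN = -3.3 m, observed ΔE = 265.6 m.
Subtracting the expected shift leaves a residual of -3.3 − (34.8) = -38.1 m north and 265.6 − (281.2) = -15.6 m east.
Residual distance = √((-38.1)² + (-15.6)²) = 41.2 m.

41 m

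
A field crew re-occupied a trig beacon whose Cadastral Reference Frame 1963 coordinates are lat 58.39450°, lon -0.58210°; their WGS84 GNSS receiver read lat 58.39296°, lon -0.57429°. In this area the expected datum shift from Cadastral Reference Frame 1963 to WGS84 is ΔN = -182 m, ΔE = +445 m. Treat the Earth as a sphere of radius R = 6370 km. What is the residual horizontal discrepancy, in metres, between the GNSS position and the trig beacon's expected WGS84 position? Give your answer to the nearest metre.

15 m

Observed coordinate differences: Δφ = -0.00154°, Δλ = +0.00781°.
Converting to metres (1° lat = 111177 m, cos φ = 0.524068): observed ΔN = -171.2 m, observed ΔE = 455.0 m.
Subtracting the expected shift leaves a residual of -171.2 − (-182) = 10.8 m north and 455.0 − (445) = 10.0 m east.
Residual distance = √(10.8² + 10.0²) = 14.7 m.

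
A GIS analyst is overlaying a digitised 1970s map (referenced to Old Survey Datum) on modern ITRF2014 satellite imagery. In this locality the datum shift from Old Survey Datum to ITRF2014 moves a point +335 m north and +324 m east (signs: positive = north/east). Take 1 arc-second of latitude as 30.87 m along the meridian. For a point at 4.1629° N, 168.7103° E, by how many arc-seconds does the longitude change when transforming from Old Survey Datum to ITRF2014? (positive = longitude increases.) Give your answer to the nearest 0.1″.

At latitude 4.1629°, cos φ = 0.997362.
1″ of longitude at this latitude = 30.87 × cos φ = 30.7886 m, so Δλ = 324.0 / 30.7886 = 10.523″.

Δλ = 10.5″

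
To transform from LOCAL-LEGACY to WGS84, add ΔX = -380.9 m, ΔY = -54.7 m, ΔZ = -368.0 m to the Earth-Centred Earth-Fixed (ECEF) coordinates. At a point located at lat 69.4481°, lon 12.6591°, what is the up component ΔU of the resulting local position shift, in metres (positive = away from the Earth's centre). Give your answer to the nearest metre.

The local up (radial) axis is (cos φ cos λ, cos φ sin λ, sin φ), giving ΔU = -130.467 − 4.208 − 344.578 = -479.25 m.

ΔU = -479 m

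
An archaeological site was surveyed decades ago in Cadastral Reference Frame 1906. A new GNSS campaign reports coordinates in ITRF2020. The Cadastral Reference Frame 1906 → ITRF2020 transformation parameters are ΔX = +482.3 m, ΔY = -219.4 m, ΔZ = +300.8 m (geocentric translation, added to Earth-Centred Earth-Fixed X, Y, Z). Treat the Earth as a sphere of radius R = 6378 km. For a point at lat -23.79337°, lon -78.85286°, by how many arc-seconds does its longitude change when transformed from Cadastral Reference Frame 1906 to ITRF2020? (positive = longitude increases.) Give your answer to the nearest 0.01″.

sin φ = -0.403439, cos φ = 0.915006, sin λ = -0.981134, cos λ = 0.193329.
East component: ΔE = −sin λ·ΔX + cos λ·ΔY = −(-0.981134)(482.3) + (0.193329)(-219.4) = 430.78 m.
1° of latitude spans πR/180 = 111317 m; at latitude φ, 1° of longitude spans that × cos φ = 101855.9 m, so Δλ = 430.78 / 101855.9 × 3600 = 15.226″.

Δλ = 15.23″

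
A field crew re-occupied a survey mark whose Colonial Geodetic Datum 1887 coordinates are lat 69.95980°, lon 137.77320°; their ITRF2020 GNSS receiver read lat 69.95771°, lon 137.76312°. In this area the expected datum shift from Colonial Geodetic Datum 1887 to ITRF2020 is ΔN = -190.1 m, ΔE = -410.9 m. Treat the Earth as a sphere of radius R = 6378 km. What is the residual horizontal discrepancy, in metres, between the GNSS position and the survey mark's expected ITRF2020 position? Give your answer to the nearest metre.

50 m

Observed coordinate differences: Δφ = -0.00209°, Δλ = -0.01008°.
Converting to metres (1° lat = 111317 m, cos φ = 0.342679): observed ΔN = -232.7 m, observed ΔE = -384.5 m.
Subtracting the expected shift leaves a residual of -232.7 − (-190.1) = -42.6 m north and -384.5 − (-410.9) = 26.4 m east.
Residual distance = √((-42.6)² + 26.4²) = 50.1 m.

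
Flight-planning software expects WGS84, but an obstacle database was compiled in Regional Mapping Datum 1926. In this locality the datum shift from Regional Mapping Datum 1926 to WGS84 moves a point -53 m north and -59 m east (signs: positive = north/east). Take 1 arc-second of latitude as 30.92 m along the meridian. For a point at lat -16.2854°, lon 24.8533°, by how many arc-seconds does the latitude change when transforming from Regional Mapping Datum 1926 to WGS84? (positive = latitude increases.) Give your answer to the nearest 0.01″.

1″ of latitude = 30.92 m, so Δφ = -53.0 / 30.92 = -1.714″.

Δφ = -1.71″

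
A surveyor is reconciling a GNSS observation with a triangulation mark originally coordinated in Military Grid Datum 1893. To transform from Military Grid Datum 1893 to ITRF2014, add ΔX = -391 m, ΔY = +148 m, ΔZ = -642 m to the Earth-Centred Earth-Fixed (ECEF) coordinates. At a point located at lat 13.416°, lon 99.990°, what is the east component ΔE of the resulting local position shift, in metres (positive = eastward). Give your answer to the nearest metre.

At φ = 13.416°, λ = 99.990°: sin φ = 0.232020, cos φ = 0.972711, sin λ = 0.984838, cos λ = -0.173476.
ΔE = −sin λ·ΔX + cos λ·ΔY = −(0.984838)·(-391) + (-0.173476)·(148) = 359.40 m.

ΔE = 359 m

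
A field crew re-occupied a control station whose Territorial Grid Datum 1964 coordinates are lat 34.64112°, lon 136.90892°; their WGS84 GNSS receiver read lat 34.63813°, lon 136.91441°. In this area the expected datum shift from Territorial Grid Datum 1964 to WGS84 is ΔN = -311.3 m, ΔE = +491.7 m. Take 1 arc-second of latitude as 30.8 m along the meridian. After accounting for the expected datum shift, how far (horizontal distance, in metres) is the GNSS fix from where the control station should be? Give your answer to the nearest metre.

Observed coordinate differences: Δφ = -0.00299°, Δλ = +0.00549°.
Converting to metres (1° lat = 110880 m, cos φ = 0.822729): observed ΔN = -331.5 m, observed ΔE = 500.8 m.
Subtracting the expected shift leaves a residual of -331.5 − (-311.3) = -20.2 m north and 500.8 − (491.7) = 9.1 m east.
Residual distance = √((-20.2)² + 9.1²) = 22.2 m.

22 m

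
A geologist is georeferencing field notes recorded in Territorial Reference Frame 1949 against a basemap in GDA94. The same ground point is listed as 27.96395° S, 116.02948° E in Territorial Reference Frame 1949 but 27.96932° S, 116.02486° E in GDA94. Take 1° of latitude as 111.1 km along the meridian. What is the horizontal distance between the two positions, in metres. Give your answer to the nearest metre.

749 m

Δφ = -27.96932° − -27.96395° = -0.00537°; Δλ = 116.02486° − 116.02948° = -0.00462°.
ΔN = Δφ × 111100 = -596.6 m; ΔE = Δλ × 111100 × cos(-27.96395°) = -0.00462 × 111100 × 0.883243 = -453.4 m.
Distance = √(ΔE² + ΔN²) = √((-453.4)² + (-596.6)²) = 749.3 m.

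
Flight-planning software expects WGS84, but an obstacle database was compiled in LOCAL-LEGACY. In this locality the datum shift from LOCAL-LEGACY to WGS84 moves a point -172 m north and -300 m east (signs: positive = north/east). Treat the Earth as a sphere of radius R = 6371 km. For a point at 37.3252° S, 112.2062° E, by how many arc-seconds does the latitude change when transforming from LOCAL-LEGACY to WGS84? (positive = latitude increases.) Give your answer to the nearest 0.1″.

Δφ = -5.6″

On a sphere of radius R, 1 rad of latitude = R, so Δφ = ΔN / R = -172.0 / 6371000 = -2.6997e-05 rad = -5.569″.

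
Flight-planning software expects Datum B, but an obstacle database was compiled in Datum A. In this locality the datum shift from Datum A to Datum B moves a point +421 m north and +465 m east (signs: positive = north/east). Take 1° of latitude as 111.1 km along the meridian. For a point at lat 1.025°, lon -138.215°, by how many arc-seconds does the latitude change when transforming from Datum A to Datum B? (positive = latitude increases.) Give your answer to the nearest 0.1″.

Δφ = 13.6″

1° of latitude = 111.1 km, so Δφ = 421.0 / 111100 = 0.0037894° = 13.642″.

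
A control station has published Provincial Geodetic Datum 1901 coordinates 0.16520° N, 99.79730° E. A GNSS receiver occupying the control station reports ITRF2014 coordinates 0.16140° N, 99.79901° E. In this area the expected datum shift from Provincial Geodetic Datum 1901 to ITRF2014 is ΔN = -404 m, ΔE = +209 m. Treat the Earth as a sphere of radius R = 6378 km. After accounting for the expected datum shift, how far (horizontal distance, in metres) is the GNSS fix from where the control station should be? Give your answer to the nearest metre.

Observed coordinate differences: Δφ = -0.00380°, Δλ = +0.00171°.
Converting to metres (1° lat = 111317 m, cos φ = 0.999996): observed ΔN = -423.0 m, observed ΔE = 190.4 m.
Subtracting the expected shift leaves a residual of -423.0 − (-404) = -19.0 m north and 190.4 − (209) = -18.6 m east.
Residual distance = √((-19.0)² + (-18.6)²) = 26.6 m.

27 m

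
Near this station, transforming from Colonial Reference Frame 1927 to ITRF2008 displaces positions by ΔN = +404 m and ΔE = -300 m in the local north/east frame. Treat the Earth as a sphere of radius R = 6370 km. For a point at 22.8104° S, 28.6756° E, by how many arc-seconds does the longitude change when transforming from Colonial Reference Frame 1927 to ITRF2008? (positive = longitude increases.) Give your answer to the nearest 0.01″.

Δλ = -10.54″

At latitude -22.8104°, cos φ = 0.921793.
One radian of longitude at latitude φ spans R cos φ, so Δλ = ΔE / (R cos φ) = -300.0 / (6370000 × 0.921793) = -5.1091e-05 rad = -10.538″.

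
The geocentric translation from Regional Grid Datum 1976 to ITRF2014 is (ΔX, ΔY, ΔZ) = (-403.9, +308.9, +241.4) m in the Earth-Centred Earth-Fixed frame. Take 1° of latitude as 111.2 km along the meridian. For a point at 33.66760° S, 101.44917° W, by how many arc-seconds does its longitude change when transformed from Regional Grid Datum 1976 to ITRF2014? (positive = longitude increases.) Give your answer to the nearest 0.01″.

Δλ = -17.78″

sin φ = -0.554374, cos φ = 0.832268, sin λ = -0.980101, cos λ = -0.198499.
East component: ΔE = −sin λ·ΔX + cos λ·ΔY = −(-0.980101)(-403.9) + (-0.198499)(308.9) = -457.18 m.
1° of latitude spans 111200 m; at latitude φ, 1° of longitude spans that × cos φ = 92548.2 m, so Δλ = -457.18 / 92548.2 × 3600 = -17.784″.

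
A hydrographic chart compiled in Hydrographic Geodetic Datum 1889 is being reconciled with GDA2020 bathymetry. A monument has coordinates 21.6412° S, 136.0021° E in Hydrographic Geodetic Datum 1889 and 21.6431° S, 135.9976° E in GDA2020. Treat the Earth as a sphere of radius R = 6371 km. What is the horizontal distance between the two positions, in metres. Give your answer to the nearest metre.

Δφ = -21.6431° − -21.6412° = -0.0019°; Δλ = 135.9976° − 136.0021° = -0.0045°.
1° along a meridian = πR/180 = 111195 m.
ΔN = Δφ × 111195 = -211.3 m; ΔE = Δλ × 111195 × cos(-21.6412°) = -0.0045 × 111195 × 0.929512 = -465.1 m.
Distance = √(ΔE² + ΔN²) = √((-465.1)² + (-211.3)²) = 510.8 m.

511 m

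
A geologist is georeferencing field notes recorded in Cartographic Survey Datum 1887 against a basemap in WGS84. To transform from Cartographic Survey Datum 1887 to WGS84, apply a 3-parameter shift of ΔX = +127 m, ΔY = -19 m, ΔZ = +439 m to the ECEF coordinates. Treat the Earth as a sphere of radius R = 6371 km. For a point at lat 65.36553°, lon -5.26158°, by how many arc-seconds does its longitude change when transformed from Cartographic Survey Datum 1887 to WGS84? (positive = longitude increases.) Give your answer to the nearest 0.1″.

Δλ = -0.6″

sin φ = 0.908986, cos φ = 0.416828, sin λ = -0.091703, cos λ = 0.995786.
East component: ΔE = −sin λ·ΔX + cos λ·ΔY = −(-0.091703)(127) + (0.995786)(-19) = -7.27 m.
1° of latitude spans πR/180 = 111195 m; at latitude φ, 1° of longitude spans that × cos φ = 46349.1 m, so Δλ = -7.27 / 46349.1 × 3600 = -0.565″.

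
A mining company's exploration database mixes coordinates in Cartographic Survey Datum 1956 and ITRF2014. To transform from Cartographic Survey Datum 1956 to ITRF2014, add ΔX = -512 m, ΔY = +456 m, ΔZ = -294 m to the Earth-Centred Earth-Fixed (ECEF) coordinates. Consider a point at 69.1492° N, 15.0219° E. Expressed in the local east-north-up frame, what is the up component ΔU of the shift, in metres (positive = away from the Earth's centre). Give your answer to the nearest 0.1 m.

The local up (radial) axis is (cos φ cos λ, cos φ sin λ, sin φ), giving ΔU = -176.011 + 42.068 − 274.746 = -408.69 m.

ΔU = -408.7 m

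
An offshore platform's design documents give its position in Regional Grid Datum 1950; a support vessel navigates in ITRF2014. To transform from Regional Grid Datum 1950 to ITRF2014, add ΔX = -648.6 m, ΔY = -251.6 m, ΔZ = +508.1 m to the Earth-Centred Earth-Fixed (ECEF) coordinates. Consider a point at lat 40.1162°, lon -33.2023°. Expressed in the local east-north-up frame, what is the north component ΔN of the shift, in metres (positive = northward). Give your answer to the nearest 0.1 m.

ΔN = 649.5 m

The local north axis is (−sin φ cos λ, −sin φ sin λ, cos φ), giving ΔN = 349.690 − 88.774 + 388.564 = 649.48 m.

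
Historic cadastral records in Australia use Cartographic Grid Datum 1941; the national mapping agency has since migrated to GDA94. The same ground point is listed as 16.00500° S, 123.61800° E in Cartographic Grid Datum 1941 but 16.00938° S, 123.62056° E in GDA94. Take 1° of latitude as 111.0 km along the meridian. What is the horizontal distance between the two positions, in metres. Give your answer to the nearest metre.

Δφ = -16.00938° − -16.00500° = -0.00438°; Δλ = 123.62056° − 123.61800° = +0.00256°.
ΔN = Δφ × 111000 = -486.2 m; ΔE = Δλ × 111000 × cos(-16.00500°) = +0.00256 × 111000 × 0.961238 = 273.1 m.
Distance = √(ΔE² + ΔN²) = √(273.1² + (-486.2)²) = 557.7 m.

558 m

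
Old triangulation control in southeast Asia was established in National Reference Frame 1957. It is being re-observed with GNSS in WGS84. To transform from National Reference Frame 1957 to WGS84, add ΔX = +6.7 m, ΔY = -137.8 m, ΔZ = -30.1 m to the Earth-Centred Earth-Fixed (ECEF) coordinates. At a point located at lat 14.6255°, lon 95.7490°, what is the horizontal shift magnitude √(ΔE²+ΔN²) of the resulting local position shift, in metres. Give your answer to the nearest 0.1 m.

The local east axis at (φ, λ) is (−sin λ, cos λ, 0), so ΔE = −sin(95.7490°)·6.7 + cos(95.7490°)·(-137.8) = 7.14 m.
The local north axis is (−sin φ cos λ, −sin φ sin λ, cos φ), giving ΔN = 0.169 + 34.619 − 29.125 = 5.66 m.
Horizontal magnitude = √(ΔE² + ΔN²) = √(7.14² + 5.66²) = 9.11 m.

9.1 m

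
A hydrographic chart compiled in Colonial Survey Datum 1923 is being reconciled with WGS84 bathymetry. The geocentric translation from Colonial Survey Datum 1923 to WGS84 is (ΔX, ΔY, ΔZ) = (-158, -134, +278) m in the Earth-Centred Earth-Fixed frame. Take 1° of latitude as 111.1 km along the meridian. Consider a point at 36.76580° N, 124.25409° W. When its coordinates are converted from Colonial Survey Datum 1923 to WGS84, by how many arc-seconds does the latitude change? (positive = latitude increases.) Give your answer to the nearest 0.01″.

sin φ = 0.598546, cos φ = 0.801089, sin λ = -0.826550, cos λ = -0.562864.
North component: ΔN = −sin φ cos λ·ΔX − sin φ sin λ·ΔY + cos φ·ΔZ = −(0.598546)(-0.562864)(-158) − (0.598546)(-0.826550)(-134) + (0.801089)(278) = 103.18 m.
1° of latitude spans 111100 m, so Δφ = 103.18 / 111100 × 3600 = 3.343″.

Δφ = 3.34″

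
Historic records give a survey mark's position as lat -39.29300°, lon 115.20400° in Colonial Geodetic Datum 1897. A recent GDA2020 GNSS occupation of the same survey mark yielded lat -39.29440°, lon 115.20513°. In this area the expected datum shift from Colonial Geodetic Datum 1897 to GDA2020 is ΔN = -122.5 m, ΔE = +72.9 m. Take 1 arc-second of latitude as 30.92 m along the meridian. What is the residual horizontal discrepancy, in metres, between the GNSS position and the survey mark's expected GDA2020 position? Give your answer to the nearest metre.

41 m

Observed coordinate differences: Δφ = -0.00140°, Δλ = +0.00113°.
Converting to metres (1° lat = 111312 m, cos φ = 0.773918): observed ΔN = -155.8 m, observed ΔE = 97.3 m.
Subtracting the expected shift leaves a residual of -155.8 − (-122.5) = -33.3 m north and 97.3 − (72.9) = 24.4 m east.
Residual distance = √((-33.3)² + 24.4²) = 41.3 m.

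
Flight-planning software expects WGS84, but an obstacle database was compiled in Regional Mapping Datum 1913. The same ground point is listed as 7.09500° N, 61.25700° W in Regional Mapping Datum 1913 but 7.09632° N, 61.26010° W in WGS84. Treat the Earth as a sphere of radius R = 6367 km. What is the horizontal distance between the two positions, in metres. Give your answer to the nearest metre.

372 m

Δφ = 7.09632° − 7.09500° = +0.00132°; Δλ = -61.26010° − -61.25700° = -0.00310°.
1° along a meridian = πR/180 = 111125 m.
ΔN = Δφ × 111125 = 146.7 m; ΔE = Δλ × 111125 × cos(7.09500°) = -0.00310 × 111125 × 0.992343 = -341.9 m.
Distance = √(ΔE² + ΔN²) = √((-341.9)² + 146.7²) = 372.0 m.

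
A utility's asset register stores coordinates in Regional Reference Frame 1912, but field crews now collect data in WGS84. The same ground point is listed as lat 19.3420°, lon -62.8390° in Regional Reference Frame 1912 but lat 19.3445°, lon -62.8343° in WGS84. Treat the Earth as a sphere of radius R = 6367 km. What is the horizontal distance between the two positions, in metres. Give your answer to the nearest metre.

Δφ = 19.3445° − 19.3420° = +0.0025°; Δλ = -62.8343° − -62.8390° = +0.0047°.
1° along a meridian = πR/180 = 111125 m.
ΔN = Δφ × 111125 = 277.8 m; ΔE = Δλ × 111125 × cos(19.3420°) = +0.0047 × 111125 × 0.943558 = 492.8 m.
Distance = √(ΔE² + ΔN²) = √(492.8² + 277.8²) = 565.7 m.

566 m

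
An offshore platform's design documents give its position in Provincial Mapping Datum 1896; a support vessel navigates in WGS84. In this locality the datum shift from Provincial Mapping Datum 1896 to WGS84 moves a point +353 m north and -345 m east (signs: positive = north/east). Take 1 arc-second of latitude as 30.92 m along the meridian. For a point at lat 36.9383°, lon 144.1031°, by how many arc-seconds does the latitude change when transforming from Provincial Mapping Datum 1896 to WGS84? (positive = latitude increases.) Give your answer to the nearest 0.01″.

1″ of latitude = 30.92 m, so Δφ = 353.0 / 30.92 = 11.417″.

Δφ = 11.42″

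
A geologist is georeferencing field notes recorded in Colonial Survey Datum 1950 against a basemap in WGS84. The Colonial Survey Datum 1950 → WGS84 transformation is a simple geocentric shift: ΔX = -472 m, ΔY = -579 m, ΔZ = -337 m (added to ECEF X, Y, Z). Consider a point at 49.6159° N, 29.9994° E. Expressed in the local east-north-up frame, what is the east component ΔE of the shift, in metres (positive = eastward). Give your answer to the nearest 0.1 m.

At φ = 49.6159°, λ = 29.9994°: sin φ = 0.761718, cos φ = 0.647909, sin λ = 0.499991, cos λ = 0.866031.
ΔE = −sin λ·ΔX + cos λ·ΔY = −(0.499991)·(-472) + (0.866031)·(-579) = -265.44 m.

ΔE = -265.4 m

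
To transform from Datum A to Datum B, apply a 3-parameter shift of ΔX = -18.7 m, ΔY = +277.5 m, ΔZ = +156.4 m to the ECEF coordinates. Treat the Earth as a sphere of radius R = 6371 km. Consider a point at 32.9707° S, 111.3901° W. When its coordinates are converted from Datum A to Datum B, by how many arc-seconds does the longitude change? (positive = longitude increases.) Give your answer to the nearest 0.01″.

sin φ = -0.544210, cos φ = 0.838949, sin λ = -0.931119, cos λ = -0.364716.
East component: ΔE = −sin λ·ΔX + cos λ·ΔY = −(-0.931119)(-18.7) + (-0.364716)(277.5) = -118.62 m.
1° of latitude spans πR/180 = 111195 m; at latitude φ, 1° of longitude spans that × cos φ = 93286.9 m, so Δλ = -118.62 / 93286.9 × 3600 = -4.578″.

Δλ = -4.58″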